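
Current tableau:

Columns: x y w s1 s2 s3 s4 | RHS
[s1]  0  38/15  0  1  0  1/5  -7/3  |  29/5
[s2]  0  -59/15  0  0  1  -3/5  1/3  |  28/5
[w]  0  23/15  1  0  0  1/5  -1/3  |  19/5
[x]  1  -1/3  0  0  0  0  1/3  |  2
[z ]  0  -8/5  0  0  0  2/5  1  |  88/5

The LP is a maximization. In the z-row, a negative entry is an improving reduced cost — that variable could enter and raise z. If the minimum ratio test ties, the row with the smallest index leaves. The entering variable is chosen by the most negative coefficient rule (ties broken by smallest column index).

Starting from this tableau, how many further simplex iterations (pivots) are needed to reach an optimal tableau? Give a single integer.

2

pivot: y in, s1 out → z = 404/19
pivot: s4 in, w out → z = 877/41
No improving column remains; optimal.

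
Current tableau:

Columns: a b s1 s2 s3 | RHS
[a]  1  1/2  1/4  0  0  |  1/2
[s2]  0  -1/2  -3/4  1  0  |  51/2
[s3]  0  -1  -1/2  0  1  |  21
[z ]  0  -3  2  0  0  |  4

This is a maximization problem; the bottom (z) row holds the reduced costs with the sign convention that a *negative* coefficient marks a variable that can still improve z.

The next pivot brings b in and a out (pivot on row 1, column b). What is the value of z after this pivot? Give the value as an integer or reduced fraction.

Minimum ratio for b: (1/2)/(1/2) = 1.
z changes by −(z-row coeff of b)·ratio = −(-3)·1 = 3.
New z = 4 + 3 = 7.

7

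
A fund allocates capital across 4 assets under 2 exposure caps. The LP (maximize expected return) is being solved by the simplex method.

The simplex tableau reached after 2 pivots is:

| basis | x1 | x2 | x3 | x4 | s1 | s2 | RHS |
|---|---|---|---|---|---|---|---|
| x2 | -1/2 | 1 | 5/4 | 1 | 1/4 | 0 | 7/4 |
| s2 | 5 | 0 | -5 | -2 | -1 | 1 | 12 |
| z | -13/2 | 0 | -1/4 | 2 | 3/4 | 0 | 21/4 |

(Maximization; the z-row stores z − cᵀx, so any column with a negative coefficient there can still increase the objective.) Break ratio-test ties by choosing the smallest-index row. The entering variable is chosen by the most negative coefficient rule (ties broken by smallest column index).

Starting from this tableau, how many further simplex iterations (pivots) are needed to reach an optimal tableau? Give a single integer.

pivot: x1 in, s2 out → z = 417/20
pivot: x3 in, x2 out → z = 237/5
No improving column remains; optimal.

2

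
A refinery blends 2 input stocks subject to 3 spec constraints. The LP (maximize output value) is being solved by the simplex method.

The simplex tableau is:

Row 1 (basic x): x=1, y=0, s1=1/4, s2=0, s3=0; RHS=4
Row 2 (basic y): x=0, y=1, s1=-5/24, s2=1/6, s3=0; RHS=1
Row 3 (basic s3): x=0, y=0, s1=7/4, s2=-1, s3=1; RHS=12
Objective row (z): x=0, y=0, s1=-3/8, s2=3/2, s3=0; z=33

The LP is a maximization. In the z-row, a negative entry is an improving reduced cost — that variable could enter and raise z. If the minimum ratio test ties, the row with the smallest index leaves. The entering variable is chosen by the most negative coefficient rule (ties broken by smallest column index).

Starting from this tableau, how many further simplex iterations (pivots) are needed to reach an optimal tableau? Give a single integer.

1

pivot: s1 in, s3 out → z = 249/7
No improving column remains; optimal.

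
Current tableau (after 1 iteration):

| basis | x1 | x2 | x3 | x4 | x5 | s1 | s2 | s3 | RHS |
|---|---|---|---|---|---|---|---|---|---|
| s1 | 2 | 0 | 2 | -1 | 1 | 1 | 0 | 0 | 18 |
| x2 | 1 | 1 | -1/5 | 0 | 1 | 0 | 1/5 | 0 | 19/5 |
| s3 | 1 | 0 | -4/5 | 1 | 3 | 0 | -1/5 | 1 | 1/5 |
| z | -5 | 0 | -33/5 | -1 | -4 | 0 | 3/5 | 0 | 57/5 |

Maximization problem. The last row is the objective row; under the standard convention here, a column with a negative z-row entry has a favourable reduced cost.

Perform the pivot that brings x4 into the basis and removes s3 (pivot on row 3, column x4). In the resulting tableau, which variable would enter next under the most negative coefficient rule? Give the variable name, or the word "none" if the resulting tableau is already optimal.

Pivot element 1. New z-row = old z-row − (-1)·(row 3/1).
Updated z-row coefficients: x1: -4, x2: 0, x3: -37/5, x4: 0, x5: -1, s1: 0, s2: 2/5, s3: 1.
The most negative is -37/5 in column x3, so x3 would enter next.

x3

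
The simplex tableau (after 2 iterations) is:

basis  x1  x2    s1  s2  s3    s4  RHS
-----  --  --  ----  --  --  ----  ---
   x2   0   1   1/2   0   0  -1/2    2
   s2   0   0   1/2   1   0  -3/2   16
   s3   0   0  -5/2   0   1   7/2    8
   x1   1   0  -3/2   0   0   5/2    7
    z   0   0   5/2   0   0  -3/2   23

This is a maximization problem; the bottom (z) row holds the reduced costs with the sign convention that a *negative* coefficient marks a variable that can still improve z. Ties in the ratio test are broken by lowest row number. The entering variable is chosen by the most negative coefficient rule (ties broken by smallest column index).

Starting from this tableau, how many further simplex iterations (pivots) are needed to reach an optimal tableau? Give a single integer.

pivot: s4 in, s3 out → z = 185/7
No improving column remains; optimal.

1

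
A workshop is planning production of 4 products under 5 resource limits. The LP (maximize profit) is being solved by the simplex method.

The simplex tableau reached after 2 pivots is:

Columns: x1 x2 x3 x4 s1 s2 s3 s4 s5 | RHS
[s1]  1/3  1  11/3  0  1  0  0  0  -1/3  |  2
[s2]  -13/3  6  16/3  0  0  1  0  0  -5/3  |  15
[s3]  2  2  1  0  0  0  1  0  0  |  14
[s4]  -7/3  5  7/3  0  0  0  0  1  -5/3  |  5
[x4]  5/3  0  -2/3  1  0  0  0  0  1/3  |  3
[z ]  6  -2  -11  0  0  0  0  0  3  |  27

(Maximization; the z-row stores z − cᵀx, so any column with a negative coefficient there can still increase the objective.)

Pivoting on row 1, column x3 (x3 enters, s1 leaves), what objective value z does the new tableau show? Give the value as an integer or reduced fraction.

33

Minimum ratio for x3: 2/(11/3) = 6/11.
z changes by −(z-row coeff of x3)·ratio = −(-11)·(6/11) = 6.
New z = 27 + 6 = 33.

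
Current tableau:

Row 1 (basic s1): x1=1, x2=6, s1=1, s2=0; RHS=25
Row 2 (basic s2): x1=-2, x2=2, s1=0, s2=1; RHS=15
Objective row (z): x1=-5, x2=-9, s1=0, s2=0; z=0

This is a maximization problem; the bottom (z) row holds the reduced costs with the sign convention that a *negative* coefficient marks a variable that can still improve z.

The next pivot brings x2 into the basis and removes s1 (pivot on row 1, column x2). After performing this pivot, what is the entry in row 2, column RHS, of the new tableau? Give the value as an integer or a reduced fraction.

20/3

Pivot element is row 1, column x2: 6.
Normalize row 1: new (row 1, RHS) = 25/6 = 25/6.
row 2 ← row 2 − 2·(new row 1): 15 − 2·(25/6) = 20/3.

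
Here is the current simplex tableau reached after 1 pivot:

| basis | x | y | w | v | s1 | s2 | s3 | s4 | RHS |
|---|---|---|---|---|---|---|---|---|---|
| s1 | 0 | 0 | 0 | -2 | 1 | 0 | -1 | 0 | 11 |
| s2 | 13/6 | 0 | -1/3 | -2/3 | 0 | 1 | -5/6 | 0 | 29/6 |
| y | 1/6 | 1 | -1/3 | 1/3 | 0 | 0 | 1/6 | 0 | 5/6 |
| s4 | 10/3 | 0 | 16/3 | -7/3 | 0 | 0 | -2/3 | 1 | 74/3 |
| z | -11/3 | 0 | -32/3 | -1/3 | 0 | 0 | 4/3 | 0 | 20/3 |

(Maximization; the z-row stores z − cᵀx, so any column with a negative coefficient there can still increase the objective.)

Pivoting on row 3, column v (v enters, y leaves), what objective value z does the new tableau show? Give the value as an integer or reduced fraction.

Minimum ratio for v: (5/6)/(1/3) = 5/2.
z changes by −(z-row coeff of v)·ratio = −(-1/3)·(5/2) = 5/6.
New z = 20/3 + (5/6) = 15/2.

15/2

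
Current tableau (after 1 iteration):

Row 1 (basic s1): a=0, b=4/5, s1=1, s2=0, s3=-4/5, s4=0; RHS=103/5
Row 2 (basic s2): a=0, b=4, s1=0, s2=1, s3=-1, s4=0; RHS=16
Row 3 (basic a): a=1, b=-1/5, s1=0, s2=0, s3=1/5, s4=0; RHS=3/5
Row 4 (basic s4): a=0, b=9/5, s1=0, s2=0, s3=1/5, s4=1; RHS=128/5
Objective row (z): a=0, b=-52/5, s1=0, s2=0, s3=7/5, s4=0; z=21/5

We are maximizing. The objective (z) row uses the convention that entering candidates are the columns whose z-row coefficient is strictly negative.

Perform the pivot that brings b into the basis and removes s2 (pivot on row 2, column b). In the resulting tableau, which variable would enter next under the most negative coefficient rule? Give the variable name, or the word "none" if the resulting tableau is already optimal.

Pivot element 4. New z-row = old z-row − (-52/5)·(row 2/4).
Updated z-row coefficients: a: 0, b: 0, s1: 0, s2: 13/5, s3: -6/5, s4: 0.
The most negative is -6/5 in column s3, so s3 would enter next.

s3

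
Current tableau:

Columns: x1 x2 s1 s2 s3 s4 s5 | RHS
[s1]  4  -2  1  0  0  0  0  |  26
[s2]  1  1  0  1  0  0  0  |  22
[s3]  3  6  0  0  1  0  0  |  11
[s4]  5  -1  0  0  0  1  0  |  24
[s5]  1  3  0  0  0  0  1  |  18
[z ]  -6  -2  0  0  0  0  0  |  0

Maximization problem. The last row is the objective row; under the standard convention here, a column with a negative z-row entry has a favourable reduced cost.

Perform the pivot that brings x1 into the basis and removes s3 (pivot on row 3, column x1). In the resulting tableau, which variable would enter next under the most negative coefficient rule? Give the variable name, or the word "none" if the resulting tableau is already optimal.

none

Pivot element 3. New z-row = old z-row − (-6)·(row 3/3).
Updated z-row coefficients: x1: 0, x2: 10, s1: 0, s2: 0, s3: 2, s4: 0, s5: 0.
No coefficient is strictly negative; the tableau after this pivot is optimal.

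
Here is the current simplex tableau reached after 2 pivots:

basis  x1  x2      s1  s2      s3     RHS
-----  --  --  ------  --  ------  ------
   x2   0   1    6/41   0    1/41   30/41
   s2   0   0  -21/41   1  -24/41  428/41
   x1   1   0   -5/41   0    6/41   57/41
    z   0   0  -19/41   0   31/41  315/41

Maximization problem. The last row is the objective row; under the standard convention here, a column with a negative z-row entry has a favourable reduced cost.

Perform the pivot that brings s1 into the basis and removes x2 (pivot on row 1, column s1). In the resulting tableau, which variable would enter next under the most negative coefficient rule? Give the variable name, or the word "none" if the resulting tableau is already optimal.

Pivot element 6/41. New z-row = old z-row − (-19/41)·(row 1/(6/41)).
Updated z-row coefficients: x1: 0, x2: 19/6, s1: 0, s2: 0, s3: 5/6.
No coefficient is strictly negative; the tableau after this pivot is optimal.

none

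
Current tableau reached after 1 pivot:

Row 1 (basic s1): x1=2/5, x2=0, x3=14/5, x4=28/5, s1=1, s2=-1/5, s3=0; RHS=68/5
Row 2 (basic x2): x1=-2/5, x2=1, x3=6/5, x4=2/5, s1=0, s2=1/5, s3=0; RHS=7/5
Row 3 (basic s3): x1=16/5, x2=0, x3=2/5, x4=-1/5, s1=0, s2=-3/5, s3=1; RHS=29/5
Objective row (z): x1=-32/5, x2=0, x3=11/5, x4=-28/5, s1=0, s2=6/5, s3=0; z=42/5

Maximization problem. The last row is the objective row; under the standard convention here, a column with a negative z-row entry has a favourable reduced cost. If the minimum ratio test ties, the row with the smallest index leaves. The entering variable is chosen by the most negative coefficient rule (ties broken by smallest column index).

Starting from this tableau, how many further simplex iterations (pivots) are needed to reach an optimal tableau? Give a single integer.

pivot: x1 in, s3 out → z = 20
pivot: x4 in, s1 out → z = 506/15
pivot: s2 in, x2 out → z = 35
No improving column remains; optimal.

3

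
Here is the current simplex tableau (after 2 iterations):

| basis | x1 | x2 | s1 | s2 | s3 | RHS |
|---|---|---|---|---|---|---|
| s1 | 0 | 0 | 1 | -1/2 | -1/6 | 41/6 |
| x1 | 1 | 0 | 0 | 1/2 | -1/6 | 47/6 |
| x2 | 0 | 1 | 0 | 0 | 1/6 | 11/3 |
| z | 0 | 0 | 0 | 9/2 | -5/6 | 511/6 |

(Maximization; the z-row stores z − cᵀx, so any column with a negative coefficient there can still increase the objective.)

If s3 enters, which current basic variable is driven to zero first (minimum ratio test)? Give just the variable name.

x2

Ratios: row 1 (s1): entry -1/6 ≤ 0, skip; row 2 (x1): entry -1/6 ≤ 0, skip; row 3 (x2): (11/3)/(1/6) = 22.
Minimum ratio 22 is in the x2 row, so x2 leaves.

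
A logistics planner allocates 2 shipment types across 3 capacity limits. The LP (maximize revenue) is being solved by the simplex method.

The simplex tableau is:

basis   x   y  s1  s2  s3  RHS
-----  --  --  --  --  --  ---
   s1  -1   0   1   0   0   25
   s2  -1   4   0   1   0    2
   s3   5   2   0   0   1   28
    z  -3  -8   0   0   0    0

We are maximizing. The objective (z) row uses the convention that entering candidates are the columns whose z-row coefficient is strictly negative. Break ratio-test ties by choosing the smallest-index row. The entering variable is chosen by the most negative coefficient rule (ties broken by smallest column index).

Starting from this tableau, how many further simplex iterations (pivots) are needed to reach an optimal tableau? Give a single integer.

pivot: y in, s2 out → z = 4
pivot: x in, s3 out → z = 314/11
No improving column remains; optimal.

2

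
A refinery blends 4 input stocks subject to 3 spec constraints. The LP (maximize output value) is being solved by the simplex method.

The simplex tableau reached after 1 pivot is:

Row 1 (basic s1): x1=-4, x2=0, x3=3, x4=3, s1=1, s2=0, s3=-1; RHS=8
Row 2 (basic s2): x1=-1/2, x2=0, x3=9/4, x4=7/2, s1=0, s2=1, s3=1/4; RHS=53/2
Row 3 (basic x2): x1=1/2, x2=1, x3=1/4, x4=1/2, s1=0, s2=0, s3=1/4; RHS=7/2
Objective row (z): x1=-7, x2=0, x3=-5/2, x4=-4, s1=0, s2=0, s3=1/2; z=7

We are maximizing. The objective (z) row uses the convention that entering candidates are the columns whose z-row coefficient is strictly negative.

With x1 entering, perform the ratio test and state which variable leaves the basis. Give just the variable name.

Ratios: row 1 (s1): entry -4 ≤ 0, skip; row 2 (s2): entry -1/2 ≤ 0, skip; row 3 (x2): (7/2)/(1/2) = 7.
Minimum ratio 7 is in the x2 row, so x2 leaves.

x2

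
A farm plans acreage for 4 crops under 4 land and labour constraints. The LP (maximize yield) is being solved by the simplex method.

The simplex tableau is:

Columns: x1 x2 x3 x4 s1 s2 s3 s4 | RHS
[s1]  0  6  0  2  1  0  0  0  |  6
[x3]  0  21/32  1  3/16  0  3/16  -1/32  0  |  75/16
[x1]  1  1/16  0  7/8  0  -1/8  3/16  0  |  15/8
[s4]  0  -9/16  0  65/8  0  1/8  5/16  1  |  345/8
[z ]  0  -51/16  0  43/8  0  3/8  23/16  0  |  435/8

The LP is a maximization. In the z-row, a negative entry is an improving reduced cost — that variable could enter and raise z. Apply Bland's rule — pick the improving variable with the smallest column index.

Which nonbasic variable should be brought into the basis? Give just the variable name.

Objective-row coefficients: x1: 0, x2: -51/16, x3: 0, x4: 43/8, s1: 0, s2: 3/8, s3: 23/16, s4: 0.
Improving columns: x2. Bland's rule picks the smallest column index → x2.

x2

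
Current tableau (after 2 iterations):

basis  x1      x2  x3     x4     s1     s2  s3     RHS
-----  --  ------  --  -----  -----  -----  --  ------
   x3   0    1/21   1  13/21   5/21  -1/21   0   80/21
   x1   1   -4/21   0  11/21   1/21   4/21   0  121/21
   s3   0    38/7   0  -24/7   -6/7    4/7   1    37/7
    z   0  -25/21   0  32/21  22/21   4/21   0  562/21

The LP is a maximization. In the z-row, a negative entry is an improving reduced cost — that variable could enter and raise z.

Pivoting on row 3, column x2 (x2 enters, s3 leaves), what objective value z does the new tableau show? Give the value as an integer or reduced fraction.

1061/38

Minimum ratio for x2: (37/7)/(38/7) = 37/38.
z changes by −(z-row coeff of x2)·ratio = −(-25/21)·(37/38) = 925/798.
New z = 562/21 + (925/798) = 1061/38.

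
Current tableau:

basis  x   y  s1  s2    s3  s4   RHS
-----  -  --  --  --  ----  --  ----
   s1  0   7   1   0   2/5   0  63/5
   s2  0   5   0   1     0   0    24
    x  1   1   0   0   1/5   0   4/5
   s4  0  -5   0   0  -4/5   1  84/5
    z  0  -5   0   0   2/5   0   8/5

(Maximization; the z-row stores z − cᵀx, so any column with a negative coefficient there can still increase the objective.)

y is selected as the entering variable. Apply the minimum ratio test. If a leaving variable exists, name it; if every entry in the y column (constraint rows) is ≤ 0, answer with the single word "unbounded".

x

Ratios: row 1 (s1): (63/5)/7 = 9/5; row 2 (s2): 24/5 = 24/5; row 3 (x): (4/5)/1 = 4/5; row 4 (s4): entry -5 ≤ 0, skip.
Minimum ratio is in the x row, so x leaves.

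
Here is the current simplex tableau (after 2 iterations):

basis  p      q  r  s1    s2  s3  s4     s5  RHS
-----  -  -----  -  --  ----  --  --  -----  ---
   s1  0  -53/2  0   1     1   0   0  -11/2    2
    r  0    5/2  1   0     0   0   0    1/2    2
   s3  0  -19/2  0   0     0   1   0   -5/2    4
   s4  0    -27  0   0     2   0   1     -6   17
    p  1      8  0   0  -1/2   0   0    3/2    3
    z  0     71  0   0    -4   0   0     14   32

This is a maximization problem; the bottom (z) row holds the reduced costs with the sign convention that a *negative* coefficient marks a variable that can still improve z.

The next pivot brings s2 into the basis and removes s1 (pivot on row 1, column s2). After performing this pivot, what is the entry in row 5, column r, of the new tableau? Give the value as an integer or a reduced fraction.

0

Pivot element is row 1, column s2: 1.
Normalize row 1: new (row 1, r) = 0/1 = 0.
row 5 ← row 5 − (-1/2)·(new row 1): 0 − (-1/2)·0 = 0.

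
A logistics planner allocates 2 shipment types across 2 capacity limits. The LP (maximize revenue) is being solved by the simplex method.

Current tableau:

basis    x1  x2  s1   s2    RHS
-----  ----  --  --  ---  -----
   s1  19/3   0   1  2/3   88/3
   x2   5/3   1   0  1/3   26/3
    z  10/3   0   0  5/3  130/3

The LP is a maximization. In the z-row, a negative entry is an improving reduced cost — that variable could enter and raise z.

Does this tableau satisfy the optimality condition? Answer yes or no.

No objective-row coefficient is strictly negative, so no entering variable exists; the tableau is optimal.

yes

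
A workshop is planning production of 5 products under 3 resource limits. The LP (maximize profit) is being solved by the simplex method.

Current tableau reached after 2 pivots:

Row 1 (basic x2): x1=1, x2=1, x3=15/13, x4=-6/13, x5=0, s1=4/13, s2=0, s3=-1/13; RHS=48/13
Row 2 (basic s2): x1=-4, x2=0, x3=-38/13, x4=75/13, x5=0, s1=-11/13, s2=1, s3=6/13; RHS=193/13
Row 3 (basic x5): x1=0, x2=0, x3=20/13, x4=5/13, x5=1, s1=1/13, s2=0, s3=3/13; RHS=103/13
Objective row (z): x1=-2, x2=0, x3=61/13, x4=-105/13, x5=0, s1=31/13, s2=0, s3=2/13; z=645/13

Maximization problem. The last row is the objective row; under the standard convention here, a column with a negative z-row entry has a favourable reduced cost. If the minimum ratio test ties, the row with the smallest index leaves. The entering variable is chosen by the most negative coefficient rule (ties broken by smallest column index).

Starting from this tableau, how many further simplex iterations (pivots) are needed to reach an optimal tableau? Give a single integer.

pivot: x4 in, s2 out → z = 352/5
pivot: x1 in, x2 out → z = 2124/17
No improving column remains; optimal.

2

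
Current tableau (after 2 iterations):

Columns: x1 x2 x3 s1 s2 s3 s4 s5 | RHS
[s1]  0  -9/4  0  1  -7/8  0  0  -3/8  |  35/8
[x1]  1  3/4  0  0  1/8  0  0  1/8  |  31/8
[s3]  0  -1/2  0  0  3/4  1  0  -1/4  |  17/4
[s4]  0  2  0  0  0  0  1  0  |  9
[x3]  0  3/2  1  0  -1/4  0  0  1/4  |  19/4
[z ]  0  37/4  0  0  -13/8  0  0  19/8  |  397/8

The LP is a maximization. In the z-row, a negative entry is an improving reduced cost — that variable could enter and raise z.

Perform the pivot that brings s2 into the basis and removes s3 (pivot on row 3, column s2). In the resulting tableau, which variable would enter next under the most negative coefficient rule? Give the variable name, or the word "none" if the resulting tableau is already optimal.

Pivot element 3/4. New z-row = old z-row − (-13/8)·(row 3/(3/4)).
Updated z-row coefficients: x1: 0, x2: 49/6, x3: 0, s1: 0, s2: 0, s3: 13/6, s4: 0, s5: 11/6.
No coefficient is strictly negative; the tableau after this pivot is optimal.

none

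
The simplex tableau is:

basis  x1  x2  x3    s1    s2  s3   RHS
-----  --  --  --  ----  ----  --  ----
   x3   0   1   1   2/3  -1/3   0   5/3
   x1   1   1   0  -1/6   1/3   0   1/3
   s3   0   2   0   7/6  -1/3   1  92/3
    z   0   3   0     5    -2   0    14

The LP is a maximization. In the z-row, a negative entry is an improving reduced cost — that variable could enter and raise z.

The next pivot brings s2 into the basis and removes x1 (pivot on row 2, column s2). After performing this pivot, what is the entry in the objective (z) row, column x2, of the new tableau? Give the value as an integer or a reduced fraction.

9

Pivot element is row 2, column s2: 1/3.
Normalize row 2: new (row 2, x2) = 1/(1/3) = 3.
z-row ← z-row − (-2)·(new row 2): 3 − (-2)·3 = 9.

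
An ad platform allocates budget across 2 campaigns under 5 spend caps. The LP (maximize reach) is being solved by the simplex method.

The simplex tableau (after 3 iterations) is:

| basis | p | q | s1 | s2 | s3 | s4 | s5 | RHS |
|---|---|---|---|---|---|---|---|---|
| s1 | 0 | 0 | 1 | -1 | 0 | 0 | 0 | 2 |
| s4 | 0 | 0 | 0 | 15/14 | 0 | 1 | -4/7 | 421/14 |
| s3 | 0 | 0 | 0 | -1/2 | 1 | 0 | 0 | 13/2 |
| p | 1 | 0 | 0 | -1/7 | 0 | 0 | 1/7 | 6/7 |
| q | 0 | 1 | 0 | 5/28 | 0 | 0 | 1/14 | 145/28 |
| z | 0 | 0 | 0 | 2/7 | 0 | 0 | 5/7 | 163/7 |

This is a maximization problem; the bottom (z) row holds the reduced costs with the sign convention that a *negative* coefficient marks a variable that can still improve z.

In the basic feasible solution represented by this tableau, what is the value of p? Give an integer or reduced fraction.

p is basic (row 4); its value is the RHS of that row: 6/7.

6/7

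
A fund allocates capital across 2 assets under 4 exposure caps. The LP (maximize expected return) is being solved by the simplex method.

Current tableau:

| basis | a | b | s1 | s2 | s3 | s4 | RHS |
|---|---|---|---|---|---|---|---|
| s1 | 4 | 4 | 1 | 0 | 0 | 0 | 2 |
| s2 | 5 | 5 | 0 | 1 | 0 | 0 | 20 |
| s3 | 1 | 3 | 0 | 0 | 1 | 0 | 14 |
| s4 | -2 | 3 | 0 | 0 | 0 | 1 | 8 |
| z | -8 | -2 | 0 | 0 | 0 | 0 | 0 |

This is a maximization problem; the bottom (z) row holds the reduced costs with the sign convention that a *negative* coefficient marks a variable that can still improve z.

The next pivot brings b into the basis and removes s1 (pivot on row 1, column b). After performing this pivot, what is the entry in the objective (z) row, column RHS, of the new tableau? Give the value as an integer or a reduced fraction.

1

Pivot element is row 1, column b: 4.
Normalize row 1: new (row 1, RHS) = 2/4 = 1/2.
z-row ← z-row − (-2)·(new row 1): 0 − (-2)·(1/2) = 1.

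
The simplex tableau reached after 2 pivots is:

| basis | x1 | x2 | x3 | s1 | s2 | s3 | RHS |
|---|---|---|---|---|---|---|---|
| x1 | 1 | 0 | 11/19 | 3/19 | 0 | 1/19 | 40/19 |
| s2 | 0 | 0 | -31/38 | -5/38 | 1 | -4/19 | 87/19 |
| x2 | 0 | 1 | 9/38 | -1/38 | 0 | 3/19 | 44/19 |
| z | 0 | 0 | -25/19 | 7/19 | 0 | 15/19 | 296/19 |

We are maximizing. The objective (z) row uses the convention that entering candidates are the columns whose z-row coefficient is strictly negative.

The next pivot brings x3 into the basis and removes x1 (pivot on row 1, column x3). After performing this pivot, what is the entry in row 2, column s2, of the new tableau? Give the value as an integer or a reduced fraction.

Pivot element is row 1, column x3: 11/19.
Normalize row 1: new (row 1, s2) = 0/(11/19) = 0.
row 2 ← row 2 − (-31/38)·(new row 1): 1 − (-31/38)·0 = 1.

1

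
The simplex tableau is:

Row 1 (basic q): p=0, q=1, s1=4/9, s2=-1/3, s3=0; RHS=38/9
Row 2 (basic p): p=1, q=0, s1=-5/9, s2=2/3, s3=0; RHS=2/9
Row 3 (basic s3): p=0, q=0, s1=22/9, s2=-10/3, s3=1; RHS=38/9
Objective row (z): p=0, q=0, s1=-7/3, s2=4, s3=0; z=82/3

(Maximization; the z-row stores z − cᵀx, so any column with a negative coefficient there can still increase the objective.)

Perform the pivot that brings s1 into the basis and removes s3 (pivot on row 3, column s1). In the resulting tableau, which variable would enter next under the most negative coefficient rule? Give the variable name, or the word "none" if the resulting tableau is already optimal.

Pivot element 22/9. New z-row = old z-row − (-7/3)·(row 3/(22/9)).
Updated z-row coefficients: p: 0, q: 0, s1: 0, s2: 9/11, s3: 21/22.
No coefficient is strictly negative; the tableau after this pivot is optimal.

none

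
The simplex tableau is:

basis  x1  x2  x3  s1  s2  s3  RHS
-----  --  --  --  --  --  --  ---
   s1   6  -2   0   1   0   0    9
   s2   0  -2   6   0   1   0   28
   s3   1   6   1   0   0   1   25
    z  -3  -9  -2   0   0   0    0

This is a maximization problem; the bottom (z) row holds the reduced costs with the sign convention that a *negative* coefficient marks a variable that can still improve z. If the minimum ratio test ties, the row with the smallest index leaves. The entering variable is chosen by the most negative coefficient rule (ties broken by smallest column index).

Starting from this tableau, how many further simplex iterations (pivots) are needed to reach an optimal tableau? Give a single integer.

3

pivot: x2 in, s3 out → z = 75/2
pivot: x1 in, s1 out → z = 1581/38
pivot: x3 in, s2 out → z = 1319/30
No improving column remains; optimal.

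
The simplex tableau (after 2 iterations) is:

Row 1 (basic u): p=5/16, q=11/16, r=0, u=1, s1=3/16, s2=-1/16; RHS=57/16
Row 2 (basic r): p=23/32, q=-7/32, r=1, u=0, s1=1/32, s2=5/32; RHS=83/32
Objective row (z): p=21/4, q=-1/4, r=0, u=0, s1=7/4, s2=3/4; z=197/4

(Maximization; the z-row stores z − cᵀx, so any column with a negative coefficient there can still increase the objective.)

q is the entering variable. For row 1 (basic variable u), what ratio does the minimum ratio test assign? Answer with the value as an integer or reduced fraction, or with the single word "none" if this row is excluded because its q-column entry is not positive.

57/11

Ratio = RHS / (q entry) = (57/16) / (11/16) = 57/11.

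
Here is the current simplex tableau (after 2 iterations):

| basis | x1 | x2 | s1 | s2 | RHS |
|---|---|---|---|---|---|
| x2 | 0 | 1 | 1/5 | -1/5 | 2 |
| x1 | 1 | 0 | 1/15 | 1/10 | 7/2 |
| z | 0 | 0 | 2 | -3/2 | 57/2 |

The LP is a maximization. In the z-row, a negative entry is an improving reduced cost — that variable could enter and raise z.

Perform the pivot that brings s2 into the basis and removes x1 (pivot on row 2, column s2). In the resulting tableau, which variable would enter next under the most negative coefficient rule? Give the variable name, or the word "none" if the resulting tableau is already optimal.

none

Pivot element 1/10. New z-row = old z-row − (-3/2)·(row 2/(1/10)).
Updated z-row coefficients: x1: 15, x2: 0, s1: 3, s2: 0.
No coefficient is strictly negative; the tableau after this pivot is optimal.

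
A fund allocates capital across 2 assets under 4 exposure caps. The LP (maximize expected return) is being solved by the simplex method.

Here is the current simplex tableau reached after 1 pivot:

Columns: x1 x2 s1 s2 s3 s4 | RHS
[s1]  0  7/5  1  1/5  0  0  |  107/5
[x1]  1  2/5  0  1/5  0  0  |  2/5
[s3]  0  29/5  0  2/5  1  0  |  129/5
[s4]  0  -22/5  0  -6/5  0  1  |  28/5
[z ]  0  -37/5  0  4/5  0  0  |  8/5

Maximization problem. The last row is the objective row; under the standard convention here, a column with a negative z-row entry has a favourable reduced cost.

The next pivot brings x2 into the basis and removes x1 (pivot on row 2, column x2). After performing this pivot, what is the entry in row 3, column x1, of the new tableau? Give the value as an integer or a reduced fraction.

-29/2

Pivot element is row 2, column x2: 2/5.
Normalize row 2: new (row 2, x1) = 1/(2/5) = 5/2.
row 3 ← row 3 − (29/5)·(new row 2): 0 − (29/5)·(5/2) = -29/2.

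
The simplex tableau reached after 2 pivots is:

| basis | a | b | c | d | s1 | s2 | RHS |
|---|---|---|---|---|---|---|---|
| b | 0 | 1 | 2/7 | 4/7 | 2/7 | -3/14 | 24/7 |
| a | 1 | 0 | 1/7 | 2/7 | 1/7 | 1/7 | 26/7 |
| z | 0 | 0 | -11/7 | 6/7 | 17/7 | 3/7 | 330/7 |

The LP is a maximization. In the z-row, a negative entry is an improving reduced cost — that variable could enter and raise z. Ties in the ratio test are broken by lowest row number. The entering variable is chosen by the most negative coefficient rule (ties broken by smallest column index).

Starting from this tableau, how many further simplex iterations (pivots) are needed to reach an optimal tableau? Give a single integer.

2

pivot: c in, b out → z = 66
pivot: s2 in, a out → z = 72
No improving column remains; optimal.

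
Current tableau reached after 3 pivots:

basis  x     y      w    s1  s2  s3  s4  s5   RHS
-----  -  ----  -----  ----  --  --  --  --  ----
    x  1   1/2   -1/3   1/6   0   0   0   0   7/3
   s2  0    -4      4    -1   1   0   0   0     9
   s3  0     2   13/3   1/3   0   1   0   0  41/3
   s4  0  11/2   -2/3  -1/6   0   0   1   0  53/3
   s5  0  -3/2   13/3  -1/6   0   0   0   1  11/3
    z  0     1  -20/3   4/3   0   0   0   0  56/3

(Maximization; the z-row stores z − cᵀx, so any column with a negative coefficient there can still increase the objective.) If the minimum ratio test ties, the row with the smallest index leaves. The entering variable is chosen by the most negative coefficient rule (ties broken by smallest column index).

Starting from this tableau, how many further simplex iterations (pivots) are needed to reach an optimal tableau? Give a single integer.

2

pivot: w in, s5 out → z = 316/13
pivot: y in, s3 out → z = 2552/91
No improving column remains; optimal.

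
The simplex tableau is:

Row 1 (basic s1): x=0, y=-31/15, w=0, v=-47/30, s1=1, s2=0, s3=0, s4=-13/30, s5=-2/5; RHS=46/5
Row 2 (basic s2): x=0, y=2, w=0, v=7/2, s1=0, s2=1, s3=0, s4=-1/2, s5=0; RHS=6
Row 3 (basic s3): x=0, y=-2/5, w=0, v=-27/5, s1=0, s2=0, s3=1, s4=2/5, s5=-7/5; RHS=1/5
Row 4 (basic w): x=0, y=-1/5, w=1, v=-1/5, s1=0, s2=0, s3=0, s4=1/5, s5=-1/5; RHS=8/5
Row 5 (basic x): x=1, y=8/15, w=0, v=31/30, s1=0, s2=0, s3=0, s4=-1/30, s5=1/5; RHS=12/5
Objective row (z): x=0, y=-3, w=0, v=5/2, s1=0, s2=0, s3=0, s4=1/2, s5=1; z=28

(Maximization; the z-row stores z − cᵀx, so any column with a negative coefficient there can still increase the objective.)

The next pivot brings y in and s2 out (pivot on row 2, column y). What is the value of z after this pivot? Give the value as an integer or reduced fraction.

Minimum ratio for y: 6/2 = 3.
z changes by −(z-row coeff of y)·ratio = −(-3)·3 = 9.
New z = 28 + 9 = 37.

37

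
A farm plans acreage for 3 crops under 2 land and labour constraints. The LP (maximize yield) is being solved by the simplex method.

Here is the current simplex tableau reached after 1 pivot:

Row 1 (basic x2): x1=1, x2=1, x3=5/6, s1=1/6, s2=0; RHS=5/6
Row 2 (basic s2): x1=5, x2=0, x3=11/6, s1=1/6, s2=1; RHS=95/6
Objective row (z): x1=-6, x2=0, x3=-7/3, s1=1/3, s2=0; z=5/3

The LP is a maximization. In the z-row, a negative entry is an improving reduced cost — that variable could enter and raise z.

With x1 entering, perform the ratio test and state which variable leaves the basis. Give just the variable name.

x2

Ratios: row 1 (x2): (5/6)/1 = 5/6; row 2 (s2): (95/6)/5 = 19/6.
Minimum ratio 5/6 is in the x2 row, so x2 leaves.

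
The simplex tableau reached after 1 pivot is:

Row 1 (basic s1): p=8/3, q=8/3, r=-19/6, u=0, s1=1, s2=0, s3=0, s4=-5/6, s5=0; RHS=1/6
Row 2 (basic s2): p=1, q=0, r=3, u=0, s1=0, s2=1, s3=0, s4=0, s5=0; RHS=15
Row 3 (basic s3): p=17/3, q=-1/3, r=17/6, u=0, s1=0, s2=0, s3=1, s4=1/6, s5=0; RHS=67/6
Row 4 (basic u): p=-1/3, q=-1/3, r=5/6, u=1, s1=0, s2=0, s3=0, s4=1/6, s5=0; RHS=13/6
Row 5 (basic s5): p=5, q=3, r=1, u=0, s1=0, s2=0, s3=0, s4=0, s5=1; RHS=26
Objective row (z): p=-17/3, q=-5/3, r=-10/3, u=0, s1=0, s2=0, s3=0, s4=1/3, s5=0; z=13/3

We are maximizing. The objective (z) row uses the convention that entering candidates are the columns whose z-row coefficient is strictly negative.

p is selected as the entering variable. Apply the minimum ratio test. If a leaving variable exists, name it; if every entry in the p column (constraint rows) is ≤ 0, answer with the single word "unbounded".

Ratios: row 1 (s1): (1/6)/(8/3) = 1/16; row 2 (s2): 15/1 = 15; row 3 (s3): (67/6)/(17/3) = 67/34; row 4 (u): entry -1/3 ≤ 0, skip; row 5 (s5): 26/5 = 26/5.
Minimum ratio is in the s1 row, so s1 leaves.

s1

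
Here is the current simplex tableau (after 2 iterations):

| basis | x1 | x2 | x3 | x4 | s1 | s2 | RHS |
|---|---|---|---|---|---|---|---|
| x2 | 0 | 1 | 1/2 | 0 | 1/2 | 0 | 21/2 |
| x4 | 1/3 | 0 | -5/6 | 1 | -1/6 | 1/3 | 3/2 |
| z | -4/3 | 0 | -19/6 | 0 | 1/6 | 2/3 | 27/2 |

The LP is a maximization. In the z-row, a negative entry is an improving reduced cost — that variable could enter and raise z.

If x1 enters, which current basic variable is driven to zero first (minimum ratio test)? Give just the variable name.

Ratios: row 1 (x2): entry 0 ≤ 0, skip; row 2 (x4): (3/2)/(1/3) = 9/2.
Minimum ratio 9/2 is in the x4 row, so x4 leaves.

x4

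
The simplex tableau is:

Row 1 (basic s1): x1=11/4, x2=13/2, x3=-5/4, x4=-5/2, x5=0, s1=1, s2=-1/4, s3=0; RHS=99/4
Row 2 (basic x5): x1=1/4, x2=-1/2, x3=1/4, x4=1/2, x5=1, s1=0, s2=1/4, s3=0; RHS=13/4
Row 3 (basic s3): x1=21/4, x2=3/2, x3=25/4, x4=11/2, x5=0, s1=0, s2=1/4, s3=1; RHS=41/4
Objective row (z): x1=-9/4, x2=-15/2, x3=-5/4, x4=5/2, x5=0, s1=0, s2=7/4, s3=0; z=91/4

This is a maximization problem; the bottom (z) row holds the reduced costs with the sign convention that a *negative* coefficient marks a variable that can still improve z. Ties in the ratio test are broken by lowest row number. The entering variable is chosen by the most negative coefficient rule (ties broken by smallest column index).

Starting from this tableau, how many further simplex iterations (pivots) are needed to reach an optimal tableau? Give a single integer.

pivot: x2 in, s1 out → z = 667/13
pivot: x3 in, s3 out → z = 904/17
No improving column remains; optimal.

2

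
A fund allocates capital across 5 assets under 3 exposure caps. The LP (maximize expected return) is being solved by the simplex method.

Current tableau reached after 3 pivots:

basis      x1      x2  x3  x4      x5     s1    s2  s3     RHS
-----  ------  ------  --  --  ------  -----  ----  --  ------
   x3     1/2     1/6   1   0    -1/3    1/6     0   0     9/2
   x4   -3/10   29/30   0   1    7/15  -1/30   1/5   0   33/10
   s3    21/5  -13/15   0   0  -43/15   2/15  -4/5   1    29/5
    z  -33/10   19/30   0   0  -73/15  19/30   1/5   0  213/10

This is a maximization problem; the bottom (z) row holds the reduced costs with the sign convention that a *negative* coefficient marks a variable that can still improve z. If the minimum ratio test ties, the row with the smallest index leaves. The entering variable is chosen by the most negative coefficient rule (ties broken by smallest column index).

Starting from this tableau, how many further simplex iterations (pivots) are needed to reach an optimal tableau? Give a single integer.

pivot: x5 in, x4 out → z = 390/7
pivot: x1 in, s3 out → z = 1395/11
No improving column remains; optimal.

2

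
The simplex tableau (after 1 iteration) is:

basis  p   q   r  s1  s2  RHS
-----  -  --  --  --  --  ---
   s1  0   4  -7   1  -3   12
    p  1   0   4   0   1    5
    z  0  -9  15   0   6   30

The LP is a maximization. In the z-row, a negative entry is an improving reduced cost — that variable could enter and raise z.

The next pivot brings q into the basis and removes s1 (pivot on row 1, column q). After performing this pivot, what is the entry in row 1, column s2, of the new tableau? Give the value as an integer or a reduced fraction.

-3/4

Pivot element is row 1, column q: 4.
Normalize row 1: new (row 1, s2) = (-3)/4 = -3/4.
Row 1 is the pivot row, so the entry is -3/4.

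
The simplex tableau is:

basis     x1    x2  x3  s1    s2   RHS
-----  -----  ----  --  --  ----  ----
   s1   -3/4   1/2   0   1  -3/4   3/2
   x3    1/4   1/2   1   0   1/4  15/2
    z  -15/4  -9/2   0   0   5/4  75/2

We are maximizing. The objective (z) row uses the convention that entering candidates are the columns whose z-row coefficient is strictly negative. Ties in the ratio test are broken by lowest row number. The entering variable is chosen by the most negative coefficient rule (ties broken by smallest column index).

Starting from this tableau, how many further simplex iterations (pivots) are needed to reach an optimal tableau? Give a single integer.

3

pivot: x2 in, s1 out → z = 51
pivot: x1 in, x3 out → z = 114
pivot: s1 in, x2 out → z = 150
No improving column remains; optimal.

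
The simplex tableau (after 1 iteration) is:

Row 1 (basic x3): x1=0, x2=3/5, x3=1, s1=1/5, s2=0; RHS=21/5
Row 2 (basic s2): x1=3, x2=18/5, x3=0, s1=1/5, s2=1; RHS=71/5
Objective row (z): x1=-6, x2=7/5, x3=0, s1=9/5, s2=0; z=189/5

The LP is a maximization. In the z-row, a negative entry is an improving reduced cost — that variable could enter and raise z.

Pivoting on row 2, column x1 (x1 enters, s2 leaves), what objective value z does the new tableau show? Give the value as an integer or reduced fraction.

Minimum ratio for x1: (71/5)/3 = 71/15.
z changes by −(z-row coeff of x1)·ratio = −(-6)·(71/15) = 142/5.
New z = 189/5 + (142/5) = 331/5.

331/5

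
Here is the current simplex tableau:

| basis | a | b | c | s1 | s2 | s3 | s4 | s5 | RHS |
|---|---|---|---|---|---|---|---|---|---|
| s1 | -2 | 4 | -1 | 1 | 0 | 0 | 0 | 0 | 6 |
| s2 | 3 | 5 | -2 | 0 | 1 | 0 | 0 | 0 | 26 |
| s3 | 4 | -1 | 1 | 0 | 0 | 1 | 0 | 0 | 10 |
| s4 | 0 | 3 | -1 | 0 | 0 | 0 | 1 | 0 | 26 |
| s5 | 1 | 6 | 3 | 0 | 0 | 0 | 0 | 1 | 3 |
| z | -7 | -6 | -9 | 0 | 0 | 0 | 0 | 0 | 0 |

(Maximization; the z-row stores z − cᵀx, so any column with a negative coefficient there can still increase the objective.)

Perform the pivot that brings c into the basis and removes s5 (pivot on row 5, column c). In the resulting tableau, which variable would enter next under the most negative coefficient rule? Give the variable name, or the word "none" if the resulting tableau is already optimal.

Pivot element 3. New z-row = old z-row − (-9)·(row 5/3).
Updated z-row coefficients: a: -4, b: 12, c: 0, s1: 0, s2: 0, s3: 0, s4: 0, s5: 3.
The most negative is -4 in column a, so a would enter next.

a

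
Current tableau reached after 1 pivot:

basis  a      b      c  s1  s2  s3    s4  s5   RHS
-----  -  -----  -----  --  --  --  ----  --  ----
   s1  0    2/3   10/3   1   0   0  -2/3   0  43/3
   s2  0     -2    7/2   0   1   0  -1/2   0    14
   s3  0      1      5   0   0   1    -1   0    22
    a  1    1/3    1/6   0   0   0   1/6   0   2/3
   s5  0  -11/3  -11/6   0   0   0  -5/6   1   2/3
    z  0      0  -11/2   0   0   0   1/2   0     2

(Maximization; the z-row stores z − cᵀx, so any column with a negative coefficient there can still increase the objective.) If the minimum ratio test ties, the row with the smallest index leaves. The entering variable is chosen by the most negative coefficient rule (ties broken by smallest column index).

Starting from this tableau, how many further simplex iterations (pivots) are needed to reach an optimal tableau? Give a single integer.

2

pivot: c in, s2 out → z = 24
pivot: b in, a out → z = 24
No improving column remains; optimal.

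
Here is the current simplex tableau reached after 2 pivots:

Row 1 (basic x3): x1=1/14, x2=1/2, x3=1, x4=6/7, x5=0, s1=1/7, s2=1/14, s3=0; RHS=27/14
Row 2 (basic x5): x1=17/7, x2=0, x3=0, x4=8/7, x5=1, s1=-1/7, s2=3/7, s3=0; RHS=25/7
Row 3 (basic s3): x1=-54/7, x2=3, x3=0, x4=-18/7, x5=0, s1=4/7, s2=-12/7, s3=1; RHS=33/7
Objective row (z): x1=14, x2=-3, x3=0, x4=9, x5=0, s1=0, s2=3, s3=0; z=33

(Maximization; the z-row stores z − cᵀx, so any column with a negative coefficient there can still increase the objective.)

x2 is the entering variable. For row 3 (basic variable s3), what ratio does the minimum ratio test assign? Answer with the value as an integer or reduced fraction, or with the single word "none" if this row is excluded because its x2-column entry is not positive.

11/7

Ratio = RHS / (x2 entry) = (33/7) / 3 = 11/7.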